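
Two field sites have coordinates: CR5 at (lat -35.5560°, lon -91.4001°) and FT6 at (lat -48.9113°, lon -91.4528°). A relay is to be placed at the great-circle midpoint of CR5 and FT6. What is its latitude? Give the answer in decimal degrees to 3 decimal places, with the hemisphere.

Bx = cos φ₂ cos Δλ = 0.657226,  By = cos φ₂ sin Δλ = -0.000605
φₘ = atan2(sin φ₁ + sin φ₂, √((cos φ₁ + Bx)² + By²)) = -42.23365°
λₘ = λ₁ + atan2(By, cos φ₁ + Bx) = -91.42365°

42.234°S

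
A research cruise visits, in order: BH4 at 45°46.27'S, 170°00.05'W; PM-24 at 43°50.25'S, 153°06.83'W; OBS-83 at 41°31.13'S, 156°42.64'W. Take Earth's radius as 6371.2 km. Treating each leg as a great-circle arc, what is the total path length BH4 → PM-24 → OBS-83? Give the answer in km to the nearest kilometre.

BH4: φ = -45.77117°, λ = -170.00083°
PM-24: φ = -43.83750°, λ = -153.11383°
OBS-83: φ = -41.51883°, λ = -156.71067°
BH4→PM-24: c = 0.211413 rad, d = 1346.96 km
PM-24→OBS-83: c = 0.061370 rad, d = 391.00 km
Total = 1346.96 + 391.00 = 1737.96 km

1738 km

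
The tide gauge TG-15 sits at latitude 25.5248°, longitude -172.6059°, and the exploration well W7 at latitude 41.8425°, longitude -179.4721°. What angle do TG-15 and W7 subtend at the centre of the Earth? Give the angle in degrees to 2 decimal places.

17.27°

Δφ = 16.3177°,  Δλ = -6.8662°
a = sin²(Δφ/2) + cos φ₁ cos φ₂ sin²(Δλ/2) = 0.022551
c = 2·arcsin(√a) = 0.301483 rad = 17.2737°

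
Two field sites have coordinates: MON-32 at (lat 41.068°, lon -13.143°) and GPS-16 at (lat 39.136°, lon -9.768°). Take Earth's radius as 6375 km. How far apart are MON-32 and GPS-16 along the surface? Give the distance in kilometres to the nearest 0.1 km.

358.7 km

Δφ = -1.9320°,  Δλ = 3.3750°
a = sin²(Δφ/2) + cos φ₁ cos φ₂ sin²(Δλ/2) = 0.000791
c = 2·arcsin(√a) = 0.056269 rad = 3.2240°
d = R·c = 6375 × 0.056269 = 358.7 km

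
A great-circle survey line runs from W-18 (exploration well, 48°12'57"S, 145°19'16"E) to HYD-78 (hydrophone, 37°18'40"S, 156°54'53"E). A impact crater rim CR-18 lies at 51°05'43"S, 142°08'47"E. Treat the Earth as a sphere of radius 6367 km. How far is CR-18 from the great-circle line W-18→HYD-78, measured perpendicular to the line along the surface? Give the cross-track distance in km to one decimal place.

53.0 km

W-18: φ = -48.21583°, λ = +145.32111°
HYD-78: φ = -37.31111°, λ = +156.91472°
CR-18: φ = -51.09528°, λ = +142.14639°
δ₁₃ = central angle W-18→CR-18 = 0.061732 rad  (haversine)
θ₁₃ = bearing W-18→CR-18 = 214.317°,  θ₁₂ = bearing W-18→HYD-78 = 42.072°
dₓₜ = R·arcsin(sin δ₁₃ · sin(θ₁₃ − θ₁₂)) = 6367·arcsin(0.06169·sin(172.246°)) = 52.998 km
|dₓₜ| = 52.998 km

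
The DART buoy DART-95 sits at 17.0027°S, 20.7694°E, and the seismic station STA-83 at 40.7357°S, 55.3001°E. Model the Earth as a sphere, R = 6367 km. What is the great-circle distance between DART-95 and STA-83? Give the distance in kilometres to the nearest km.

Δφ = -23.7330°,  Δλ = 34.5307°
a = sin²(Δφ/2) + cos φ₁ cos φ₂ sin²(Δλ/2) = 0.106114
c = 2·arcsin(√a) = 0.663614 rad = 38.0223°
d = R·c = 6367 × 0.663614 = 4225.2 km

4225 km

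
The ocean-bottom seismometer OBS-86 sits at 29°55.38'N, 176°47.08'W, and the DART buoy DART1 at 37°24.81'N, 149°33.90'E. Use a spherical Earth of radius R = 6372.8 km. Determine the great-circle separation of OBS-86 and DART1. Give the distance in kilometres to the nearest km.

OBS-86: φ = +29.92300°, λ = -176.78467°
DART1: φ = +37.41350°, λ = +149.56500°
Δφ = 7.4905°,  Δλ = -33.6503°
a = sin²(Δφ/2) + cos φ₁ cos φ₂ sin²(Δλ/2) = 0.061942
c = 2·arcsin(√a) = 0.503051 rad = 28.8227°
d = R·c = 6372.8 × 0.503051 = 3205.8 km

3206 km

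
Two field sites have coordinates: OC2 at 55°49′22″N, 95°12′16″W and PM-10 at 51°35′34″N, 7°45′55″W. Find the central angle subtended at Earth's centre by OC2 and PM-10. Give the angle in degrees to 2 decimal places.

OC2: φ = +55.82278°, λ = -95.20444°
PM-10: φ = +51.59278°, λ = -7.76528°
Δφ = -4.2300°,  Δλ = 87.4392°
a = sin²(Δφ/2) + cos φ₁ cos φ₂ sin²(Δλ/2) = 0.168060
c = 2·arcsin(√a) = 0.844800 rad = 48.4035°

48.40°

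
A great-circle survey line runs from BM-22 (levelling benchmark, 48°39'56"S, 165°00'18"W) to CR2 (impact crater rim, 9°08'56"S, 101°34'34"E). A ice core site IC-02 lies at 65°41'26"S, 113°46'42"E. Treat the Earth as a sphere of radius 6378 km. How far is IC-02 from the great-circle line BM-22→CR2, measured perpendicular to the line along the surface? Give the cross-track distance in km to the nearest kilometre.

3248 km

BM-22: φ = -48.66556°, λ = -165.00500°
CR2: φ = -9.14889°, λ = +101.57611°
IC-02: φ = -65.69056°, λ = +113.77833°
δ₁₃ = central angle BM-22→IC-02 = 0.758588 rad  (haversine)
θ₁₃ = bearing BM-22→IC-02 = 216.258°,  θ₁₂ = bearing BM-22→CR2 = 261.390°
dₓₜ = R·arcsin(sin δ₁₃ · sin(θ₁₃ − θ₁₂)) = 6378·arcsin(0.68790·sin(-45.132°)) = -3248.102 km
|dₓₜ| = 3248.102 km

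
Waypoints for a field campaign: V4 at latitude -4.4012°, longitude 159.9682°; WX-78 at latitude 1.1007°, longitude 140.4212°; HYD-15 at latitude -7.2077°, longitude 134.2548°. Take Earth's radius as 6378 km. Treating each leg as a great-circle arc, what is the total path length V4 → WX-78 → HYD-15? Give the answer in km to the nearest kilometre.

3410 km

V4→WX-78: c = 0.354152 rad, d = 2258.78 km
WX-78→HYD-15: c = 0.180436 rad, d = 1150.82 km
Total = 2258.78 + 1150.82 = 3409.60 km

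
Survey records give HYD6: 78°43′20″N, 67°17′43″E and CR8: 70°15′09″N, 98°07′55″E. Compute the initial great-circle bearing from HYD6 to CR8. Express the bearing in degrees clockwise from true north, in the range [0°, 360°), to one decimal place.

HYD6: φ = +78.72222°, λ = +67.29528°
CR8: φ = +70.25250°, λ = +98.13194°
Δλ = 30.8367°
y = sin Δλ · cos φ₂ = 0.173193
x = cos φ₁ sin φ₂ − sin φ₁ cos φ₂ cos Δλ = -0.100444
θ = atan2(y, x) = 120.1119° → 120.1119° (mod 360°)

120.1°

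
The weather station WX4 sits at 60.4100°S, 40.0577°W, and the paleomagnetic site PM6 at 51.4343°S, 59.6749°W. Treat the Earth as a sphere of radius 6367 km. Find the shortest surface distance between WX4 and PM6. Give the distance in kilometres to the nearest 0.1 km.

1566.5 km

Δφ = 8.9757°,  Δλ = -19.6172°
a = sin²(Δφ/2) + cos φ₁ cos φ₂ sin²(Δλ/2) = 0.015057
c = 2·arcsin(√a) = 0.246030 rad = 14.0965°
d = R·c = 6367 × 0.246030 = 1566.5 km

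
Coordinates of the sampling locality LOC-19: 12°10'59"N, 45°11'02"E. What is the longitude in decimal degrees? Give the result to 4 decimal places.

45.1839°E

45° + 11′/60 + 2″/3600 = 45 + 0.18333 + 0.00056 = 45.1839°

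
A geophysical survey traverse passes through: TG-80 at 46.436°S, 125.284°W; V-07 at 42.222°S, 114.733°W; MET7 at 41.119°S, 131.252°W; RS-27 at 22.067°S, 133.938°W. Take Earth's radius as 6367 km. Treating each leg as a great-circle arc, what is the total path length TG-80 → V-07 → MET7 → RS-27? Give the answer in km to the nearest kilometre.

TG-80→V-07: c = 0.150691 rad, d = 959.45 km
V-07→MET7: c = 0.215880 rad, d = 1374.51 km
MET7→RS-27: c = 0.334862 rad, d = 2132.07 km
Total = 959.45 + 1374.51 + 2132.07 = 4466.03 km

4466 km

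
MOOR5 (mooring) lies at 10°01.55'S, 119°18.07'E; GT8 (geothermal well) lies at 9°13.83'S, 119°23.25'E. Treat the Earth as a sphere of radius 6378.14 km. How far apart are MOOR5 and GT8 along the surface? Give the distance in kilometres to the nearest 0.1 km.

MOOR5: φ = -10.02583°, λ = +119.30117°
GT8: φ = -9.23050°, λ = +119.38750°
Δφ = 0.7953°,  Δλ = 0.0863°
a = sin²(Δφ/2) + cos φ₁ cos φ₂ sin²(Δλ/2) = 0.000049
c = 2·arcsin(√a) = 0.013960 rad = 0.7999°
d = R·c = 6378.14 × 0.013960 = 89.0 km

89.0 km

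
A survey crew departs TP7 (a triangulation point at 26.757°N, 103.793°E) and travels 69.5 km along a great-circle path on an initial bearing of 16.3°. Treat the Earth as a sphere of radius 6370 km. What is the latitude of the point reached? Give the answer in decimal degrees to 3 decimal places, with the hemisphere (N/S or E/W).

27.357°N

δ = d/R = 69.5/6370 = 0.010911 rad
φ₂ = arcsin(sin φ₁ cos δ + cos φ₁ sin δ cos θ)
   = arcsin(0.45021·0.99994 + 0.89292·0.01091·0.95981) = 27.35686°
λ₂ = λ₁ + atan2(sin θ sin δ cos φ₁, cos δ − sin φ₁ sin φ₂) = 103.99054°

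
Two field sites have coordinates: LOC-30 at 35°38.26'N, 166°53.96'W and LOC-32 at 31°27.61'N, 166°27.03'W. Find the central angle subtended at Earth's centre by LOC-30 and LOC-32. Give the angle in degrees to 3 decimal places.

4.194°

LOC-30: φ = +35.63767°, λ = -166.89933°
LOC-32: φ = +31.46017°, λ = -166.45050°
Δφ = -4.1775°,  Δλ = 0.4488°
a = sin²(Δφ/2) + cos φ₁ cos φ₂ sin²(Δλ/2) = 0.001339
c = 2·arcsin(√a) = 0.073203 rad = 4.1942°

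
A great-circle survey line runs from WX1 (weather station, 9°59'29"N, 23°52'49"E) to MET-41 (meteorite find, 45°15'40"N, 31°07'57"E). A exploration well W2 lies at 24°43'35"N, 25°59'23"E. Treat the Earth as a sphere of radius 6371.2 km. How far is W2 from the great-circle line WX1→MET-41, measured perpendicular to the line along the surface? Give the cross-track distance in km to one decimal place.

35.6 km

WX1: φ = +9.99139°, λ = +23.88028°
MET-41: φ = +45.26111°, λ = +31.13250°
W2: φ = +24.72639°, λ = +25.98972°
δ₁₃ = central angle WX1→W2 = 0.259547 rad  (haversine)
θ₁₃ = bearing WX1→W2 = 7.485°,  θ₁₂ = bearing WX1→MET-41 = 8.734°
dₓₜ = R·arcsin(sin δ₁₃ · sin(θ₁₃ − θ₁₂)) = 6371.2·arcsin(0.25664·sin(-1.248°)) = -35.620 km
|dₓₜ| = 35.620 km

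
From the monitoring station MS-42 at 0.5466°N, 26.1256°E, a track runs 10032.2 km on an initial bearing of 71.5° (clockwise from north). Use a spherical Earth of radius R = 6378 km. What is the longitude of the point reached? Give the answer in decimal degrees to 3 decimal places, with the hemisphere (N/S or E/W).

116.438°E

δ = d/R = 10032.2/6378 = 1.572938 rad
φ₂ = arcsin(sin φ₁ cos δ + cos φ₁ sin δ cos θ)
   = arcsin(0.00954·-0.00214 + 0.99995·1.00000·0.31730) = 18.49785°
λ₂ = λ₁ + atan2(sin θ sin δ cos φ₁, cos δ − sin φ₁ sin φ₂) = 116.43789°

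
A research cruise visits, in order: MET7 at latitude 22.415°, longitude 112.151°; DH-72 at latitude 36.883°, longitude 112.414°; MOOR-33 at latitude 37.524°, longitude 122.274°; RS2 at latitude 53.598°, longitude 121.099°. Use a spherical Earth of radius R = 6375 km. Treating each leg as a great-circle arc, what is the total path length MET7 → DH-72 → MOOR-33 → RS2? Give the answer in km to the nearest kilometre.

4277 km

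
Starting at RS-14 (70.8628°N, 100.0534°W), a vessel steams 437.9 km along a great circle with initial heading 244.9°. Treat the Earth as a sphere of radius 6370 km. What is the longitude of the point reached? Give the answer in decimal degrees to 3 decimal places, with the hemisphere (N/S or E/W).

110.003°W

δ = d/R = 437.9/6370 = 0.068744 rad
φ₂ = arcsin(sin φ₁ cos δ + cos φ₁ sin δ cos θ)
   = arcsin(0.94474·0.99764 + 0.32783·0.06869·-0.42420) = 68.89982°
λ₂ = λ₁ + atan2(sin θ sin δ cos φ₁, cos δ − sin φ₁ sin φ₂) = -110.00334°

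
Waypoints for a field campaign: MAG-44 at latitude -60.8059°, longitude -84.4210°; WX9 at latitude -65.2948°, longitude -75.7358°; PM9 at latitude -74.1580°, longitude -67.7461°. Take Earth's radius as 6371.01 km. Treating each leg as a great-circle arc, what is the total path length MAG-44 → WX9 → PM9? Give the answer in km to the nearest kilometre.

1693 km

MAG-44→WX9: c = 0.104020 rad, d = 662.71 km
WX9→PM9: c = 0.161722 rad, d = 1030.33 km
Total = 662.71 + 1030.33 = 1693.04 km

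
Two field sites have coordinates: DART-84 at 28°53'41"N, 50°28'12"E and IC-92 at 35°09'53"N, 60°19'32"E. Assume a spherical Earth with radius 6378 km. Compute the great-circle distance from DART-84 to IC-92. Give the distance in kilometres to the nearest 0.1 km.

DART-84: φ = +28.89472°, λ = +50.47000°
IC-92: φ = +35.16472°, λ = +60.32556°
Δφ = 6.2700°,  Δλ = 9.8556°
a = sin²(Δφ/2) + cos φ₁ cos φ₂ sin²(Δλ/2) = 0.008272
c = 2·arcsin(√a) = 0.182154 rad = 10.4366°
d = R·c = 6378 × 0.182154 = 1161.8 km

1161.8 km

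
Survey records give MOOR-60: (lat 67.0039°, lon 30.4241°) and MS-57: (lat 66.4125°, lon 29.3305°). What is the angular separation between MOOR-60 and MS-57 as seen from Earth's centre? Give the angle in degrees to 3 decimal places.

Δφ = -0.5914°,  Δλ = -1.0936°
a = sin²(Δφ/2) + cos φ₁ cos φ₂ sin²(Δλ/2) = 0.000041
c = 2·arcsin(√a) = 0.012786 rad = 0.7326°

0.733°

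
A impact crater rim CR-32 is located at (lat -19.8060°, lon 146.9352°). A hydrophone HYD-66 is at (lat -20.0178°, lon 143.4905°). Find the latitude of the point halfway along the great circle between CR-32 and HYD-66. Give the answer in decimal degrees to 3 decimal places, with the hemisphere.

Bx = cos φ₂ cos Δλ = 0.937889,  By = cos φ₂ sin Δλ = -0.056455
φₘ = atan2(sin φ₁ + sin φ₂, √((cos φ₁ + Bx)² + By²)) = -19.92019°
λₘ = λ₁ + atan2(By, cos φ₁ + Bx) = 145.21400°

19.920°S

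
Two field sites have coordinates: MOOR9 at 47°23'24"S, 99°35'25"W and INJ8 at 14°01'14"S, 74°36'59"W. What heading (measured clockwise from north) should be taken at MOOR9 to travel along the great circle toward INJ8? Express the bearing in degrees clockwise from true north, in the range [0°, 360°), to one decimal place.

40.3°

MOOR9: φ = -47.39000°, λ = -99.59028°
INJ8: φ = -14.02056°, λ = -74.61639°
Δλ = 24.9739°
y = sin Δλ · cos φ₂ = 0.409627
x = cos φ₁ sin φ₂ − sin φ₁ cos φ₂ cos Δλ = 0.483272
θ = atan2(y, x) = 40.2850° → 40.2850° (mod 360°)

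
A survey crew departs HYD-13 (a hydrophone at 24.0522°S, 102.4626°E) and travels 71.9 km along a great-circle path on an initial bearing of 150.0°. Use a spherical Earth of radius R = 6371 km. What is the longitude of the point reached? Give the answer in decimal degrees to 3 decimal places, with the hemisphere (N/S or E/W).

102.818°E

δ = d/R = 71.9/6371 = 0.011286 rad
φ₂ = arcsin(sin φ₁ cos δ + cos φ₁ sin δ cos θ)
   = arcsin(-0.40757·0.99994 + 0.91317·0.01129·-0.86603) = -24.61177°
λ₂ = λ₁ + atan2(sin θ sin δ cos φ₁, cos δ − sin φ₁ sin φ₂) = 102.81821°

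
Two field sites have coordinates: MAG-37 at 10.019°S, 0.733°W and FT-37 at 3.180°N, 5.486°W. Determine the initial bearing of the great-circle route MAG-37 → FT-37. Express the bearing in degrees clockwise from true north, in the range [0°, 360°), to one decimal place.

Δλ = -4.7530°
y = sin Δλ · cos φ₂ = -0.082733
x = cos φ₁ sin φ₂ − sin φ₁ cos φ₂ cos Δλ = 0.227737
θ = atan2(y, x) = -19.9652° → 340.0348° (mod 360°)

340.0°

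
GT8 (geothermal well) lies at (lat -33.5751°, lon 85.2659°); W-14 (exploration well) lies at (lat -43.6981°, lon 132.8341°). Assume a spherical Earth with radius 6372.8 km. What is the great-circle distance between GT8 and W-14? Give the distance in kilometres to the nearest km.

4222 km

Δφ = -10.1230°,  Δλ = 47.5682°
a = sin²(Δφ/2) + cos φ₁ cos φ₂ sin²(Δλ/2) = 0.105755
c = 2·arcsin(√a) = 0.662447 rad = 37.9554°
d = R·c = 6372.8 × 0.662447 = 4221.6 km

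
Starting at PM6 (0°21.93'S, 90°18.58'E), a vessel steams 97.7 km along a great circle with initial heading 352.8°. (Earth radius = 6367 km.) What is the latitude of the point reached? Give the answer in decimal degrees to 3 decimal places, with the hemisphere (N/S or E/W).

0.507°N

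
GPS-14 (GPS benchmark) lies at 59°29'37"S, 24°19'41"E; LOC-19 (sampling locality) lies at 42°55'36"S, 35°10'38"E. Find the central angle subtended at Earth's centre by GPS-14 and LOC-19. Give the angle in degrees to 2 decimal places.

17.85°

GPS-14: φ = -59.49361°, λ = +24.32806°
LOC-19: φ = -42.92667°, λ = +35.17722°
Δφ = 16.5669°,  Δλ = 10.8492°
a = sin²(Δφ/2) + cos φ₁ cos φ₂ sin²(Δλ/2) = 0.024078
c = 2·arcsin(√a) = 0.311603 rad = 17.8535°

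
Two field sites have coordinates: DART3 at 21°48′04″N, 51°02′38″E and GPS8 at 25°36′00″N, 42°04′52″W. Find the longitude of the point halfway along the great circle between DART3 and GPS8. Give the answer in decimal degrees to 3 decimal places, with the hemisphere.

5.362°E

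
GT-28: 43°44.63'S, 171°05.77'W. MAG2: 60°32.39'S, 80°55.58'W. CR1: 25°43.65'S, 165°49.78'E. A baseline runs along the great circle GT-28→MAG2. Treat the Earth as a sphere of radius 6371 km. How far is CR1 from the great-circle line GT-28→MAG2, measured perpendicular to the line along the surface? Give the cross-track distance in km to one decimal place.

757.8 km

GT-28: φ = -43.74383°, λ = -171.09617°
MAG2: φ = -60.53983°, λ = -80.92633°
CR1: φ = -25.72750°, λ = +165.82967°
δ₁₃ = central angle GT-28→CR1 = 0.453540 rad  (haversine)
θ₁₃ = bearing GT-28→CR1 = 306.310°,  θ₁₂ = bearing GT-28→MAG2 = 142.024°
dₓₜ = R·arcsin(sin δ₁₃ · sin(θ₁₃ − θ₁₂)) = 6371·arcsin(0.43815·sin(164.287°)) = 757.776 km
|dₓₜ| = 757.776 km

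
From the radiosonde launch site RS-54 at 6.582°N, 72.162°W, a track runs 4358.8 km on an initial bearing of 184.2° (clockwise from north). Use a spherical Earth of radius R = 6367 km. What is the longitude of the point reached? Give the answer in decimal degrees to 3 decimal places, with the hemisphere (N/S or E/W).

75.311°W

δ = d/R = 4358.8/6367 = 0.684592 rad
φ₂ = arcsin(sin φ₁ cos δ + cos φ₁ sin δ cos θ)
   = arcsin(0.11463·0.77468 + 0.99341·0.63236·-0.99731) = -32.52754°
λ₂ = λ₁ + atan2(sin θ sin δ cos φ₁, cos δ − sin φ₁ sin φ₂) = -75.31080°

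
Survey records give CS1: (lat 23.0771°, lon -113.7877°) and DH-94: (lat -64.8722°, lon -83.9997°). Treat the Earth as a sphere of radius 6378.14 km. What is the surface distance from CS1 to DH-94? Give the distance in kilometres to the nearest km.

Δφ = -87.9493°,  Δλ = 29.7880°
a = sin²(Δφ/2) + cos φ₁ cos φ₂ sin²(Δλ/2) = 0.507917
c = 2·arcsin(√a) = 1.586631 rad = 90.9073°
d = R·c = 6378.14 × 1.586631 = 10119.8 km

10120 km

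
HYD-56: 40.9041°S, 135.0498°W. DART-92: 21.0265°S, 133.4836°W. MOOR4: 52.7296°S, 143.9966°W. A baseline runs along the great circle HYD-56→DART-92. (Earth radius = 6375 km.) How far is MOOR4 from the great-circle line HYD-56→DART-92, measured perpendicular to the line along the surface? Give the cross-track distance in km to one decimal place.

δ₁₃ = central angle HYD-56→MOOR4 = 0.232004 rad  (haversine)
θ₁₃ = bearing HYD-56→MOOR4 = 204.179°,  θ₁₂ = bearing HYD-56→DART-92 = 4.294°
dₓₜ = R·arcsin(sin δ₁₃ · sin(θ₁₃ − θ₁₂)) = 6375·arcsin(0.22993·sin(199.886°)) = -499.089 km
|dₓₜ| = 499.089 km

499.1 km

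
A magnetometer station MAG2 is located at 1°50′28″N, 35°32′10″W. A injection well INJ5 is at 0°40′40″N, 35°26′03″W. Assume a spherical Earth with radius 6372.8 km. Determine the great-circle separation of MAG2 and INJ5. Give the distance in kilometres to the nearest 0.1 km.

MAG2: φ = +1.84111°, λ = -35.53611°
INJ5: φ = +0.67778°, λ = -35.43417°
Δφ = -1.1633°,  Δλ = 0.1019°
a = sin²(Δφ/2) + cos φ₁ cos φ₂ sin²(Δλ/2) = 0.000104
c = 2·arcsin(√a) = 0.020382 rad = 1.1678°
d = R·c = 6372.8 × 0.020382 = 129.9 km

129.9 km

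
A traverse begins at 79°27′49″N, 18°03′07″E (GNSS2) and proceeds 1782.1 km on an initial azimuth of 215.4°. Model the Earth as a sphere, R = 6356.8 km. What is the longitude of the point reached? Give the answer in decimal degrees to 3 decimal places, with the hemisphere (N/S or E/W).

GNSS2: φ = +79.46361°, λ = +18.05194°
δ = d/R = 1782.1/6356.8 = 0.280345 rad
φ₂ = arcsin(sin φ₁ cos δ + cos φ₁ sin δ cos θ)
   = arcsin(0.98314·0.96096 + 0.18286·0.27669·-0.81513) = 64.62411°
λ₂ = λ₁ + atan2(sin θ sin δ cos φ₁, cos δ − sin φ₁ sin φ₂) = -3.91063°

3.911°W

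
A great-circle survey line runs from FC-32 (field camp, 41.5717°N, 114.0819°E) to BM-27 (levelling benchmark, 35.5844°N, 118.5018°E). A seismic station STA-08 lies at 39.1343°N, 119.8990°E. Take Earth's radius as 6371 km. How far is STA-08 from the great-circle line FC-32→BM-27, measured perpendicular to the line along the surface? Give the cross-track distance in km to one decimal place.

δ₁₃ = central angle FC-32→STA-08 = 0.088266 rad  (haversine)
θ₁₃ = bearing FC-32→STA-08 = 116.896°,  θ₁₂ = bearing FC-32→BM-27 = 148.607°
dₓₜ = R·arcsin(sin δ₁₃ · sin(θ₁₃ − θ₁₂)) = 6371·arcsin(0.08815·sin(-31.711°)) = -295.308 km
|dₓₜ| = 295.308 km

295.3 km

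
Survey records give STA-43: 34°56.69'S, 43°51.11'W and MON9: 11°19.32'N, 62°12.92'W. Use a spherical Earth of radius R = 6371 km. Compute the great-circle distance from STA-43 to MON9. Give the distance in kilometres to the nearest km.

5496 km

STA-43: φ = -34.94483°, λ = -43.85183°
MON9: φ = +11.32200°, λ = -62.21533°
Δφ = 46.2668°,  Δλ = -18.3635°
a = sin²(Δφ/2) + cos φ₁ cos φ₂ sin²(Δλ/2) = 0.174814
c = 2·arcsin(√a) = 0.862723 rad = 49.4304°
d = R·c = 6371 × 0.862723 = 5496.4 km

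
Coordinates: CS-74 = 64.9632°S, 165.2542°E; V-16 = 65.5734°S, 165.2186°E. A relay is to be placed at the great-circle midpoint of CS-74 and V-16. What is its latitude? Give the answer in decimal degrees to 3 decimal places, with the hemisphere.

65.268°S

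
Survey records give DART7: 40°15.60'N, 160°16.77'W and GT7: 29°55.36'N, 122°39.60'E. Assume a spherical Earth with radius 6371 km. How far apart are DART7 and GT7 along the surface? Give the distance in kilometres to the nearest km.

6887 km

DART7: φ = +40.26000°, λ = -160.27950°
GT7: φ = +29.92267°, λ = +122.66000°
Δφ = -10.3373°,  Δλ = -77.0605°
a = sin²(Δφ/2) + cos φ₁ cos φ₂ sin²(Δλ/2) = 0.264763
c = 2·arcsin(√a) = 1.080969 rad = 61.9349°
d = R·c = 6371 × 1.080969 = 6886.9 km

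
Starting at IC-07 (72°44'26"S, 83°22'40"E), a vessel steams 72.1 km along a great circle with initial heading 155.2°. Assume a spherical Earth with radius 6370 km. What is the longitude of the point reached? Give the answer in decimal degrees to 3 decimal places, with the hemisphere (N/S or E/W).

84.326°E

IC-07: φ = -72.74056°, λ = +83.37778°
δ = d/R = 72.1/6370 = 0.011319 rad
φ₂ = arcsin(sin φ₁ cos δ + cos φ₁ sin δ cos θ)
   = arcsin(-0.95497·0.99994 + 0.29670·0.01132·-0.90778) = -73.32711°
λ₂ = λ₁ + atan2(sin θ sin δ cos φ₁, cos δ − sin φ₁ sin φ₂) = 84.32591°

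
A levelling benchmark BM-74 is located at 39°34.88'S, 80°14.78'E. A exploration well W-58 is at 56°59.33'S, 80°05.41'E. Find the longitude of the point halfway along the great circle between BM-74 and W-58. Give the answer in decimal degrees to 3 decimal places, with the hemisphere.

80.182°E

BM-74: φ = -39.58133°, λ = +80.24633°
W-58: φ = -56.98883°, λ = +80.09017°
Bx = cos φ₂ cos Δλ = 0.544800,  By = cos φ₂ sin Δλ = -0.001485
φₘ = atan2(sin φ₁ + sin φ₂, √((cos φ₁ + Bx)² + By²)) = -48.28511°
λₘ = λ₁ + atan2(By, cos φ₁ + Bx) = 80.18166°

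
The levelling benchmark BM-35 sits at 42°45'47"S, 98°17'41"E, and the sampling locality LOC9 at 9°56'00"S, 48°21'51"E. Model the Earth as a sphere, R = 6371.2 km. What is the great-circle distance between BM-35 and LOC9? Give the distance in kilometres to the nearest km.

BM-35: φ = -42.76306°, λ = +98.29472°
LOC9: φ = -9.93333°, λ = +48.36417°
Δφ = 32.8297°,  Δλ = -49.9306°
a = sin²(Δφ/2) + cos φ₁ cos φ₂ sin²(Δλ/2) = 0.208683
c = 2·arcsin(√a) = 0.948830 rad = 54.3640°
d = R·c = 6371.2 × 0.948830 = 6045.2 km

6045 km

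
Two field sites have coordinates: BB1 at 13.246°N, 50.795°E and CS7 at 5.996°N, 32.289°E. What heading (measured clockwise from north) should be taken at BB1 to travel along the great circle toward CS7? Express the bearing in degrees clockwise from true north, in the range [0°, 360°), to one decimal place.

Δλ = -18.5060°
y = sin Δλ · cos φ₂ = -0.315668
x = cos φ₁ sin φ₂ − sin φ₁ cos φ₂ cos Δλ = -0.114415
θ = atan2(y, x) = -109.9233° → 250.0767° (mod 360°)

250.1°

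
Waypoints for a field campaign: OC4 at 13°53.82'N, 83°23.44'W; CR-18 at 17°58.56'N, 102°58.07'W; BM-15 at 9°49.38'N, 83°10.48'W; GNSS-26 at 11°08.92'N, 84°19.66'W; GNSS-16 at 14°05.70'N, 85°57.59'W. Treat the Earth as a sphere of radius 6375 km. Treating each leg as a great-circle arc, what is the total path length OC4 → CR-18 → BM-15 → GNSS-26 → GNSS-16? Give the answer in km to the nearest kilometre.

OC4: φ = +13.89700°, λ = -83.39067°
CR-18: φ = +17.97600°, λ = -102.96783°
BM-15: φ = +9.82300°, λ = -83.17467°
GNSS-26: φ = +11.14867°, λ = -84.32767°
GNSS-16: φ = +14.09500°, λ = -85.95983°
OC4→CR-18: c = 0.335975 rad, d = 2141.84 km
CR-18→BM-15: c = 0.363883 rad, d = 2319.76 km
BM-15→GNSS-26: c = 0.030444 rad, d = 194.08 km
GNSS-26→GNSS-16: c = 0.058454 rad, d = 372.65 km
Total = 2141.84 + 2319.76 + 194.08 + 372.65 = 5028.32 km

5028 km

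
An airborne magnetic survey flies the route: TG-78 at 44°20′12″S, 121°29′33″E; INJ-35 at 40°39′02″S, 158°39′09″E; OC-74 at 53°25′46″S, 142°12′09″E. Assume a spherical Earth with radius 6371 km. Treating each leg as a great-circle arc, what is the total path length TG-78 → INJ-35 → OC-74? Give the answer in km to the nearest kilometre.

TG-78: φ = -44.33667°, λ = +121.49250°
INJ-35: φ = -40.65056°, λ = +158.65250°
OC-74: φ = -53.42944°, λ = +142.20250°
TG-78→INJ-35: c = 0.478371 rad, d = 3047.70 km
INJ-35→OC-74: c = 0.295256 rad, d = 1881.08 km
Total = 3047.70 + 1881.08 = 4928.78 km

4929 km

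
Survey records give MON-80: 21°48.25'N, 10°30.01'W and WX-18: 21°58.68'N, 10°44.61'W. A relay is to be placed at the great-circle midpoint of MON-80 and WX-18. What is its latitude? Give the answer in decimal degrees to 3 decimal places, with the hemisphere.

21.891°N

MON-80: φ = +21.80417°, λ = -10.50017°
WX-18: φ = +21.97800°, λ = -10.74350°
Bx = cos φ₂ cos Δλ = 0.927319,  By = cos φ₂ sin Δλ = -0.003938
φₘ = atan2(sin φ₁ + sin φ₂, √((cos φ₁ + Bx)² + By²)) = 21.89113°
λₘ = λ₁ + atan2(By, cos φ₁ + Bx) = -10.62176°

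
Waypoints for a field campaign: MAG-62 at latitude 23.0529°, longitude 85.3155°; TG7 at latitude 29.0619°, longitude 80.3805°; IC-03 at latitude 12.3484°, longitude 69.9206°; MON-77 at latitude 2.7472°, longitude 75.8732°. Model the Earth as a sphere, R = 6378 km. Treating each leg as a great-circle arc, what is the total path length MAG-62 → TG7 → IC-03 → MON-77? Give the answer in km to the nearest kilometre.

4238 km

MAG-62→TG7: c = 0.130293 rad, d = 831.01 km
TG7→IC-03: c = 0.337561 rad, d = 2152.96 km
IC-03→MON-77: c = 0.196626 rad, d = 1254.08 km
Total = 831.01 + 2152.96 + 1254.08 = 4238.05 km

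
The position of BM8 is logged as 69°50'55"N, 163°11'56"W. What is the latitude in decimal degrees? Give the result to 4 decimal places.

69° + 50′/60 + 55″/3600 = 69 + 0.83333 + 0.01528 = 69.8486°

69.8486°N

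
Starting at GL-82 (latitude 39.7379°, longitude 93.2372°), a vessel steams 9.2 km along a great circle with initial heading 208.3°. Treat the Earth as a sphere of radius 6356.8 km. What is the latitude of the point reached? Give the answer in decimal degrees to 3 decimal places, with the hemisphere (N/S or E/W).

δ = d/R = 9.2/6356.8 = 0.001447 rad
φ₂ = arcsin(sin φ₁ cos δ + cos φ₁ sin δ cos θ)
   = arcsin(0.63928·1.00000 + 0.76898·0.00145·-0.88048) = 39.66488°
λ₂ = λ₁ + atan2(sin θ sin δ cos φ₁, cos δ − sin φ₁ sin φ₂) = 93.18613°

39.665°N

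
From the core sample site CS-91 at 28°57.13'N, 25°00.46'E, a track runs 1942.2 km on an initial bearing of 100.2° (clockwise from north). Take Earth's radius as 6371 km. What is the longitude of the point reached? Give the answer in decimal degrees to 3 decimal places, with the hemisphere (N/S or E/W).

CS-91: φ = +28.95217°, λ = +25.00767°
δ = d/R = 1942.2/6371 = 0.304850 rad
φ₂ = arcsin(sin φ₁ cos δ + cos φ₁ sin δ cos θ)
   = arcsin(0.48408·0.95389 + 0.87502·0.30015·-0.17708) = 24.53506°
λ₂ = λ₁ + atan2(sin θ sin δ cos φ₁, cos δ − sin φ₁ sin φ₂) = 43.95670°

43.957°E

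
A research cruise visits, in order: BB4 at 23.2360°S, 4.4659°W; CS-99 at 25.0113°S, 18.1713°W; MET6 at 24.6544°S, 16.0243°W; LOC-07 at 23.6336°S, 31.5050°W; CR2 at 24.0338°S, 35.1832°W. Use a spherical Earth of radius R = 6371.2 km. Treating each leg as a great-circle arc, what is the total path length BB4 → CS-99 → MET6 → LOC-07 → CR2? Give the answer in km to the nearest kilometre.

BB4→CS-99: c = 0.220401 rad, d = 1404.22 km
CS-99→MET6: c = 0.034573 rad, d = 220.27 km
MET6→LOC-07: c = 0.247065 rad, d = 1574.10 km
LOC-07→CR2: c = 0.059134 rad, d = 376.76 km
Total = 1404.22 + 220.27 + 1574.10 + 376.76 = 3575.35 km

3575 km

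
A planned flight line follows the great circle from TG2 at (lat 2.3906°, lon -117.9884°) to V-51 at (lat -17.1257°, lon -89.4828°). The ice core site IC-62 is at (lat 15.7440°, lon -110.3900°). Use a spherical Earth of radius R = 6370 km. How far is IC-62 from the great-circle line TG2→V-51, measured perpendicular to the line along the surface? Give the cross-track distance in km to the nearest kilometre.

1689 km

δ₁₃ = central angle TG2→IC-62 = 0.267177 rad  (haversine)
θ₁₃ = bearing TG2→IC-62 = 28.820°,  θ₁₂ = bearing TG2→V-51 = 125.825°
dₓₜ = R·arcsin(sin δ₁₃ · sin(θ₁₃ − θ₁₂)) = 6370·arcsin(0.26401·sin(-97.005°)) = -1688.905 km
|dₓₜ| = 1688.905 km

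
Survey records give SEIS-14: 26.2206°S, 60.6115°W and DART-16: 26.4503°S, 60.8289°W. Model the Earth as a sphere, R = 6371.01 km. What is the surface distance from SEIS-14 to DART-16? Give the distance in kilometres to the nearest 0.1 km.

Δφ = -0.2297°,  Δλ = -0.2174°
a = sin²(Δφ/2) + cos φ₁ cos φ₂ sin²(Δλ/2) = 0.000007
c = 2·arcsin(√a) = 0.005257 rad = 0.3012°
d = R·c = 6371.01 × 0.005257 = 33.5 km

33.5 km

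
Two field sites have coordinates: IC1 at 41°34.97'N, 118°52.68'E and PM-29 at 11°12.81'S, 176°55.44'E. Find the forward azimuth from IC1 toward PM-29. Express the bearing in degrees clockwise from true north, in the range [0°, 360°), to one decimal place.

IC1: φ = +41.58283°, λ = +118.87800°
PM-29: φ = -11.21350°, λ = +176.92400°
Δλ = 58.0460°
y = sin Δλ · cos φ₂ = 0.832275
x = cos φ₁ sin φ₂ − sin φ₁ cos φ₂ cos Δλ = -0.490010
θ = atan2(y, x) = 120.4879° → 120.4879° (mod 360°)

120.5°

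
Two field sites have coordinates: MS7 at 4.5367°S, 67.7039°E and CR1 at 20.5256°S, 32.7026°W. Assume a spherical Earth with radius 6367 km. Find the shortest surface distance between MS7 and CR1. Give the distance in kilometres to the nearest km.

10901 km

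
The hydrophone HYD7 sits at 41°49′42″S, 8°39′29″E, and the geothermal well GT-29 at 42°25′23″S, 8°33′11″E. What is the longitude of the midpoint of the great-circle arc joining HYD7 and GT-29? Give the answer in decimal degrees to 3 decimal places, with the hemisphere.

8.606°E

HYD7: φ = -41.82833°, λ = +8.65806°
GT-29: φ = -42.42306°, λ = +8.55306°
Bx = cos φ₂ cos Δλ = 0.738183,  By = cos φ₂ sin Δλ = -0.001353
φₘ = atan2(sin φ₁ + sin φ₂, √((cos φ₁ + Bx)² + By²)) = -42.12571°
λₘ = λ₁ + atan2(By, cos φ₁ + Bx) = 8.60580°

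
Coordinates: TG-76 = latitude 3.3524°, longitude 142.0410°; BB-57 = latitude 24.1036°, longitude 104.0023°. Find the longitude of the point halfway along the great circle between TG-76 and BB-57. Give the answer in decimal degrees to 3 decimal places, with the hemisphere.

Bx = cos φ₂ cos Δλ = 0.718923,  By = cos φ₂ sin Δλ = -0.562467
φₘ = atan2(sin φ₁ + sin φ₂, √((cos φ₁ + Bx)² + By²)) = 14.48655°
λₘ = λ₁ + atan2(By, cos φ₁ + Bx) = 123.90497°

123.905°E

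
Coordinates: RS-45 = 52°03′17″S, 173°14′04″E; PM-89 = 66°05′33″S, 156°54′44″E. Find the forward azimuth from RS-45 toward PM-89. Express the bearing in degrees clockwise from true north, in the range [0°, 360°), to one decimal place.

RS-45: φ = -52.05472°, λ = +173.23444°
PM-89: φ = -66.09250°, λ = +156.91222°
Δλ = -16.3222°
y = sin Δλ · cos φ₂ = -0.113894
x = cos φ₁ sin φ₂ − sin φ₁ cos φ₂ cos Δλ = -0.255442
θ = atan2(y, x) = -155.9693° → 204.0307° (mod 360°)

204.0°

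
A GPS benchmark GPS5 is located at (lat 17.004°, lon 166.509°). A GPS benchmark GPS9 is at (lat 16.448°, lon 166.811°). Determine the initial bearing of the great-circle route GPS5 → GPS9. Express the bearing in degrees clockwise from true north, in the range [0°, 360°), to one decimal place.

152.5°

Δλ = 0.3020°
y = sin Δλ · cos φ₂ = 0.005055
x = cos φ₁ sin φ₂ − sin φ₁ cos φ₂ cos Δλ = -0.009700
θ = atan2(y, x) = 152.4736° → 152.4736° (mod 360°)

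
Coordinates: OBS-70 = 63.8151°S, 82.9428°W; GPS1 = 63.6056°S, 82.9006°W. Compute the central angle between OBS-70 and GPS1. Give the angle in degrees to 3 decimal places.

0.210°

Δφ = 0.2095°,  Δλ = 0.0422°
a = sin²(Δφ/2) + cos φ₁ cos φ₂ sin²(Δλ/2) = 0.000003
c = 2·arcsin(√a) = 0.003671 rad = 0.2103°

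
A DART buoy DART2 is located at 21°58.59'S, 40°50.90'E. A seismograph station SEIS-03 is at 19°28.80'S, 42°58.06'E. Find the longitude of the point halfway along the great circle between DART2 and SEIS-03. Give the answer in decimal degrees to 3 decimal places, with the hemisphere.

41.917°E

DART2: φ = -21.97650°, λ = +40.84833°
SEIS-03: φ = -19.48000°, λ = +42.96767°
Bx = cos φ₂ cos Δλ = 0.942113,  By = cos φ₂ sin Δλ = 0.034864
φₘ = atan2(sin φ₁ + sin φ₂, √((cos φ₁ + Bx)² + By²)) = -20.73149°
λₘ = λ₁ + atan2(By, cos φ₁ + Bx) = 41.91674°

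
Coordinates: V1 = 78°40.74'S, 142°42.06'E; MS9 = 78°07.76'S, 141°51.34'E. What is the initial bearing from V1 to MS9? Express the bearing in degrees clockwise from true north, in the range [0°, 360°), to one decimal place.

V1: φ = -78.67900°, λ = +142.70100°
MS9: φ = -78.12933°, λ = +141.85567°
Δλ = -0.8453°
y = sin Δλ · cos φ₂ = -0.003035
x = cos φ₁ sin φ₂ − sin φ₁ cos φ₂ cos Δλ = 0.009571
θ = atan2(y, x) = -17.5923° → 342.4077° (mod 360°)

342.4°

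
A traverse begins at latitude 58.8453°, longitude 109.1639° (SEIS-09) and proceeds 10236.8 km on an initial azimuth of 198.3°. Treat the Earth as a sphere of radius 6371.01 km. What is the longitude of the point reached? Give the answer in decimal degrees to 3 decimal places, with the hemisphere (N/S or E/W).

87.584°E

δ = d/R = 10236.8/6371.01 = 1.606778 rad
φ₂ = arcsin(sin φ₁ cos δ + cos φ₁ sin δ cos θ)
   = arcsin(0.85577·-0.03597 + 0.51735·0.99935·-0.94943) = -31.44324°
λ₂ = λ₁ + atan2(sin θ sin δ cos φ₁, cos δ − sin φ₁ sin φ₂) = 87.58405°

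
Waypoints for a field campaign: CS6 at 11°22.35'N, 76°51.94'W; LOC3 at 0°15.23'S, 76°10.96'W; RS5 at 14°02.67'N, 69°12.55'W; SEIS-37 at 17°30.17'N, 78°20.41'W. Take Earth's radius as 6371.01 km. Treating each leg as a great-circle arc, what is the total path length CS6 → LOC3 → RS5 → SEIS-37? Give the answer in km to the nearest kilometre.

4110 km

CS6: φ = +11.37250°, λ = -76.86567°
LOC3: φ = -0.25383°, λ = -76.18267°
RS5: φ = +14.04450°, λ = -69.20917°
SEIS-37: φ = +17.50283°, λ = -78.34017°
CS6→LOC3: c = 0.203263 rad, d = 1294.99 km
LOC3→RS5: c = 0.277123 rad, d = 1765.55 km
RS5→SEIS-37: c = 0.164777 rad, d = 1049.80 km
Total = 1294.99 + 1765.55 + 1049.80 = 4110.34 km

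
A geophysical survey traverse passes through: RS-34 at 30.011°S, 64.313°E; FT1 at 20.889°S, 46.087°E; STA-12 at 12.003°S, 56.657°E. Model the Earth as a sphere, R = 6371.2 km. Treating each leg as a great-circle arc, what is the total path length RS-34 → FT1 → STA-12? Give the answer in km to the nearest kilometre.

3586 km

RS-34→FT1: c = 0.327763 rad, d = 2088.24 km
FT1→STA-12: c = 0.235100 rad, d = 1497.87 km
Total = 2088.24 + 1497.87 = 3586.11 km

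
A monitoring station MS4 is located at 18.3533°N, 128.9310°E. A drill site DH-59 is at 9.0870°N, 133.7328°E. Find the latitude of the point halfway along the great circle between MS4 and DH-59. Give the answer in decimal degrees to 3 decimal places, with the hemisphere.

13.732°N

Bx = cos φ₂ cos Δλ = 0.983984,  By = cos φ₂ sin Δλ = 0.082659
φₘ = atan2(sin φ₁ + sin φ₂, √((cos φ₁ + Bx)² + By²)) = 13.73174°
λₘ = λ₁ + atan2(By, cos φ₁ + Bx) = 131.37943°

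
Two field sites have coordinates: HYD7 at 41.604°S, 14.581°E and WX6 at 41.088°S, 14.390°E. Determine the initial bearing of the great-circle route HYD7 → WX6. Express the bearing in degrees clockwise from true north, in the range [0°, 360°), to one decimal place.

Δλ = -0.1910°
y = sin Δλ · cos φ₂ = -0.002513
x = cos φ₁ sin φ₂ − sin φ₁ cos φ₂ cos Δλ = 0.009003
θ = atan2(y, x) = -15.5931° → 344.4069° (mod 360°)

344.4°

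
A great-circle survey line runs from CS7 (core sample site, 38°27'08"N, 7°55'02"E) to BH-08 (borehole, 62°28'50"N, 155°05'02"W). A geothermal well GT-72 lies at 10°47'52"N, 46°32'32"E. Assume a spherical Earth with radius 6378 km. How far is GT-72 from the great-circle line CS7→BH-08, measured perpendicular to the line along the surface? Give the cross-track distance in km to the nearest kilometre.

3804 km

CS7: φ = +38.45222°, λ = +7.91722°
BH-08: φ = +62.48056°, λ = -155.08389°
GT-72: φ = +10.79778°, λ = +46.54222°
δ₁₃ = central angle CS7→GT-72 = 0.770610 rad  (haversine)
θ₁₃ = bearing CS7→GT-72 = 118.326°,  θ₁₂ = bearing CS7→BH-08 = 352.066°
dₓₜ = R·arcsin(sin δ₁₃ · sin(θ₁₃ − θ₁₂)) = 6378·arcsin(0.69657·sin(-233.741°)) = 3803.934 km
|dₓₜ| = 3803.934 km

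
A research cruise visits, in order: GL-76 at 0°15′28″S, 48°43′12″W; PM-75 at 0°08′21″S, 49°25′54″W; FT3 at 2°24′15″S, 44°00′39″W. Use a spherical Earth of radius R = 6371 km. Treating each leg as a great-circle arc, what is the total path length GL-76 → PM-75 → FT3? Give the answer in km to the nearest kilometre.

GL-76: φ = -0.25778°, λ = -48.72000°
PM-75: φ = -0.13917°, λ = -49.43167°
FT3: φ = -2.40417°, λ = -44.01083°
GL-76→PM-75: c = 0.012592 rad, d = 80.22 km
PM-75→FT3: c = 0.102511 rad, d = 653.10 km
Total = 80.22 + 653.10 = 733.32 km

733 km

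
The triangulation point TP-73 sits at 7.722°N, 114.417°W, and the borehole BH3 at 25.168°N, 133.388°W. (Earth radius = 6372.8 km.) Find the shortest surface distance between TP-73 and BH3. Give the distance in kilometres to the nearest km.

Δφ = 17.4460°,  Δλ = -18.9710°
a = sin²(Δφ/2) + cos φ₁ cos φ₂ sin²(Δλ/2) = 0.047357
c = 2·arcsin(√a) = 0.438745 rad = 25.1382°
d = R·c = 6372.8 × 0.438745 = 2796.0 km

2796 km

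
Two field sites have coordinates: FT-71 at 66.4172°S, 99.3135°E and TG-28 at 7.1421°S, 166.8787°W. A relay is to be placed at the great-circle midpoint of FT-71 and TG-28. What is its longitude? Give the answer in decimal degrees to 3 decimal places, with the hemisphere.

Bx = cos φ₂ cos Δλ = -0.065894,  By = cos φ₂ sin Δλ = 0.990050
φₘ = atan2(sin φ₁ + sin φ₂, √((cos φ₁ + Bx)² + By²)) = -44.88696°
λₘ = λ₁ + atan2(By, cos φ₁ + Bx) = 170.66202°

170.662°E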